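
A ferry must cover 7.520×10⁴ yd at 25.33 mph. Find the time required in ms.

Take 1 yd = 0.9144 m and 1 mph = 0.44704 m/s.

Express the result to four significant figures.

7.520×10⁴ yd × 0.9144 = 68762.9 m
25.33 mph × 0.44704 = 11.3235 m/s
t = d / v = 68762.9 m / 11.3235 m/s = 6072.58 s
6072.58 s ÷ (0.001 s/ms) = 6.07258×10⁶ ms

6.073×10⁶ ms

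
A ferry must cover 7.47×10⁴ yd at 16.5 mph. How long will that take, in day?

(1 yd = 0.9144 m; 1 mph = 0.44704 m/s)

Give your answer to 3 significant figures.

7.47×10⁴ yd × 0.9144 = 68305.7 m
16.5 mph × 0.44704 = 7.37616 m/s
t = d / v = 68305.7 m / 7.37616 m/s = 9260.33 s
9260.33 s ÷ (86400 s/day) = 0.10718 day

0.107 day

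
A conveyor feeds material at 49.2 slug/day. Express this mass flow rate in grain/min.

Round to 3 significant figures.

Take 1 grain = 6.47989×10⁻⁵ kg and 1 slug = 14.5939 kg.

7690 grain/min

49.2 slug/day × 14.5939 kg/slug ÷ 86400 s/day = 0.00831042 kg/s
0.00831042 kg/s ÷ 6.47989×10⁻⁵ kg/grain × 60 s/min = 7694.96 grain/min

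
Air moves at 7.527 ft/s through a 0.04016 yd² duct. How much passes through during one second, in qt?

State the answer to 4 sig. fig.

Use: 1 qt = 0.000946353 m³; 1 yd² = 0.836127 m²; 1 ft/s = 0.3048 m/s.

7.527 ft/s × 0.3048 → 2.29423 m/s
0.04016 yd² × 0.836127 → 0.0335789 m²
V = v × A × t = 2.29423 m/s × 0.0335789 m² × 1 s = 0.0770377 m³
0.0770377 m³ ÷ (0.000946353 m³/qt) = 81.4048 qt

81.40 qt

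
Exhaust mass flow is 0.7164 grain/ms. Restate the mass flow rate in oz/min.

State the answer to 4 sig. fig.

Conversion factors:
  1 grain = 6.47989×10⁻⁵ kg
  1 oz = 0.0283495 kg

0.7164 grain/ms × 6.47989×10⁻⁵ kg/grain ÷ 0.001 s/ms = 0.0464219 kg/s
0.0464219 kg/s ÷ 0.0283495 kg/oz × 60 s/min = 98.2491 oz/min

98.25 oz/min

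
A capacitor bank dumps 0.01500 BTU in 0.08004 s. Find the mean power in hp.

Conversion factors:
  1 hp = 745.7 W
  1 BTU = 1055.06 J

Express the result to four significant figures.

0.01500 BTU × 1055.06 → 15.8259 J
P = E / t = 15.8259 J / 0.08004 s = 197.725 W
197.725 W ÷ (745.7 W/hp) = 0.265154 hp

0.2652 hp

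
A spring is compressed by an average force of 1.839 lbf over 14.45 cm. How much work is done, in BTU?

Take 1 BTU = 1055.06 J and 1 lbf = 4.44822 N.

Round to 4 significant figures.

1.839 lbf × 4.44822 = 8.18028 N
14.45 cm × 0.01 = 0.1445 m
W = F × d = 8.18028 N × 0.1445 m = 1.18205 J
1.18205 J ÷ (1055.06 J/BTU) = 0.00112036 BTU

0.001120 BTU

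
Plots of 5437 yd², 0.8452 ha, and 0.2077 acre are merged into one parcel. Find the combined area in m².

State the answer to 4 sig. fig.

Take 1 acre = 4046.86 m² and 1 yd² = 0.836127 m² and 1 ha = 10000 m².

5437 yd² × 0.836127 = 4546.02 m²
0.8452 ha × 10000 = 8452 m²
0.2077 acre × 4046.86 = 840.533 m²
Total: 4546.02 + 8452 + 840.533 = 13838.6 m²

1.384×10⁴ m²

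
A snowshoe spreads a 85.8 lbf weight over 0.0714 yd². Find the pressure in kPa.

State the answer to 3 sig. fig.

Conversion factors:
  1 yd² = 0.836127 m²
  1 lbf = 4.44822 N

85.8 lbf × 4.44822 = 381.657 N
0.0714 yd² × 0.836127 = 0.0596995 m²
P = F / A = 381.657 N / 0.0596995 m² = 6392.97 Pa
6392.97 Pa ÷ (1000 Pa/kPa) = 6.39297 kPa

6.39 kPa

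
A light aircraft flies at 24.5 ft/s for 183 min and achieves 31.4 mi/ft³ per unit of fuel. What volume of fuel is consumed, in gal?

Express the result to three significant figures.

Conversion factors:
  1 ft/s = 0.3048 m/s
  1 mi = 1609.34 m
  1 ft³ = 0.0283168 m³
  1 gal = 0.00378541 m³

12.1 gal

24.5 ft/s → 7.4676 m/s
183 min → 10980 s
d = v × t = 7.4676 × 10980 = 81994.2 m
31.4 mi/ft³ → 1.78457×10⁶ m/m³
V = d / (distance per unit fuel) = 81994.2 / 1.78457×10⁶ = 0.0459462 m³
In gal: 0.0459462 / 0.00378541 = 12.1377 gal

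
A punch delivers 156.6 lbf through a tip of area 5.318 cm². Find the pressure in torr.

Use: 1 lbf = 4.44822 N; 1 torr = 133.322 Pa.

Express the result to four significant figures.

9825 torr

156.6 lbf × 4.44822 → 696.591 N
5.318 cm² × 0.0001 → 5.318×10⁻⁴ m²
P = F / A = 696.591 N / 5.318×10⁻⁴ m² = 1.30987×10⁶ Pa
1.30987×10⁶ Pa ÷ (133.322 Pa/torr) = 9824.86 torr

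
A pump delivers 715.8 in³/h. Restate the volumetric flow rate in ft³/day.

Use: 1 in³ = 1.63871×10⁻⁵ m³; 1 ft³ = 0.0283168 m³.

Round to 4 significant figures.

715.8 in³/h × 1.63871×10⁻⁵ m³/in³ ÷ 3600 s/h = 3.2583×10⁻⁶ m³/s
3.2583×10⁻⁶ m³/s ÷ 0.0283168 m³/ft³ × 86400 s/day = 9.9417 ft³/day

9.942 ft³/day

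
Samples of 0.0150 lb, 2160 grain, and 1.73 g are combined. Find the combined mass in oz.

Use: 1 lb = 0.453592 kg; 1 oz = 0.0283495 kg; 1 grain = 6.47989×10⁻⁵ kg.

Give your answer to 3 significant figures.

0.0150 lb × 0.453592 → 0.00680388 kg
2160 grain × 6.47989×10⁻⁵ → 0.139966 kg
1.73 g × 0.001 → 0.00173 kg
Combined: 0.00680388 + 0.139966 + 0.00173 = 0.1485 kg
In oz: 0.1485 / 0.0283495 = 5.23819 oz

5.24 oz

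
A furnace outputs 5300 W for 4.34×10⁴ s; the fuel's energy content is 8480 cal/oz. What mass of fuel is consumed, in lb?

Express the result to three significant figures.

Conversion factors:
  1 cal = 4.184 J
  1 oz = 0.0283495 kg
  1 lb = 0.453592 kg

405 lb

E = P × t = 5300 × 43400 = 2.3002×10⁸ J
8480 cal/oz → 1.25153×10⁶ J/kg
m = E / e_s = 2.3002×10⁸ / 1.25153×10⁶ = 183.791 kg
In lb: 183.791 / 0.453592 = 405.19 lb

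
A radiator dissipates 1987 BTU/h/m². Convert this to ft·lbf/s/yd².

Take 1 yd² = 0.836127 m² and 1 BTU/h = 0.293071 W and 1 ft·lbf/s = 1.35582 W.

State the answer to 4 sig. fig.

1987 BTU/h/m² × 0.293071 W/BTU/h = 582.332 W/m²
582.332 W/m² ÷ 1.35582 W/ft·lbf/s × 0.836127 m²/yd² = 359.121 ft·lbf/s/yd²

359.1 ft·lbf/s/yd²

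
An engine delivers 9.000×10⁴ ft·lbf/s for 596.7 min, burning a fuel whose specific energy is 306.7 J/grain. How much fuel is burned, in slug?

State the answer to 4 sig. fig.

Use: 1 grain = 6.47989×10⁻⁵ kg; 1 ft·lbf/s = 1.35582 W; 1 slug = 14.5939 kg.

63.25 slug

9.000×10⁴ ft·lbf/s → 122024 W
596.7 min → 35802 s
E = P × t = 122024 × 35802 = 4.3687×10⁹ J
306.7 J/grain → 4.73311×10⁶ J/kg
m = E / e_s = 4.3687×10⁹ / 4.73311×10⁶ = 923.008 kg
In slug: 923.008 / 14.5939 = 63.2462 slug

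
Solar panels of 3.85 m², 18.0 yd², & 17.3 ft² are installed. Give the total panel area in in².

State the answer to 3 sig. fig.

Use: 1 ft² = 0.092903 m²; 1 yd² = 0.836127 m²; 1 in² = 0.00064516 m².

3.85 m² (already m²)
18.0 yd² × 0.836127 → 15.0503 m²
17.3 ft² × 0.092903 → 1.60722 m²
Combined: 3.85 + 15.0503 + 1.60722 = 20.5075 m²
In in²: 20.5075 / 0.00064516 = 31786.7 in²

3.18×10⁴ in²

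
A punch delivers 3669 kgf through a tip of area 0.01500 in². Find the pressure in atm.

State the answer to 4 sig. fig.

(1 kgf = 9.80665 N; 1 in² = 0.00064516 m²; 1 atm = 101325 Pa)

3.669×10⁴ atm

3669 kgf × 9.80665 = 35980.6 N
0.01500 in² × 0.00064516 = 9.6774×10⁻⁶ m²
P = F / A = 35980.6 N / 9.6774×10⁻⁶ m² = 3.718×10⁹ Pa
3.718×10⁹ Pa ÷ (101325 Pa/atm) = 36693.8 atm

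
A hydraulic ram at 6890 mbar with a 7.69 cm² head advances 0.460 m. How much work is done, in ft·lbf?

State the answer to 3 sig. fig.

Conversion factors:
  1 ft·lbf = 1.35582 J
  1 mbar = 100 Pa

180 ft·lbf

6890 mbar → 689000 Pa
7.69 cm² → 7.69×10⁻⁴ m²
F = P × A = 689000 × 7.69×10⁻⁴ = 529.841 N
W = F × d = 529.841 × 0.46 = 243.727 J
In ft·lbf: 243.727 / 1.35582 = 179.764 ft·lbf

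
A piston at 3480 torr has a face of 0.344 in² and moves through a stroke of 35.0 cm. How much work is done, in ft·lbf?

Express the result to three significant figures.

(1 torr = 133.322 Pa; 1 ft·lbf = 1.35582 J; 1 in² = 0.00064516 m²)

3480 torr → 463961 Pa
0.344 in² → 2.21935×10⁻⁴ m²
F = P × A = 463961 × 2.21935×10⁻⁴ = 102.969 N
35.0 cm → 0.35 m
W = F × d = 102.969 × 0.35 = 36.0391 J
In ft·lbf: 36.0391 / 1.35582 = 26.581 ft·lbf

26.6 ft·lbf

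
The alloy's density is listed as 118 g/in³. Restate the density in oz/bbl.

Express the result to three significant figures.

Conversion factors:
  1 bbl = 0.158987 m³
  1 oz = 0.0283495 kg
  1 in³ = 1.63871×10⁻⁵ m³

4.04×10⁴ oz/bbl

118 g/in³ × 0.001 kg/g ÷ 1.63871×10⁻⁵ m³/in³ = 7200.79 kg/m³
7200.79 kg/m³ ÷ 0.0283495 kg/oz × 0.158987 m³/bbl = 40382.8 oz/bbl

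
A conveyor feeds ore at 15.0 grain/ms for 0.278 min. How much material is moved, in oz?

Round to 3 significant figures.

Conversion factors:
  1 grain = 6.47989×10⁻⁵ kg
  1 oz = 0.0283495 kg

572 oz

15.0 grain/ms → 0.971983 kg/s
0.278 min → 16.68 s
m = ṁ × t = 0.971983 × 16.68 = 16.2127 kg
In oz: 16.2127 / 0.0283495 = 571.887 oz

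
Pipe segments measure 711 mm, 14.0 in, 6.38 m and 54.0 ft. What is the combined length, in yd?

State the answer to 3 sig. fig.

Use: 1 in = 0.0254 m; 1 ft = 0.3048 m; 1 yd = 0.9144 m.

711 mm × 0.001 = 0.711 m
14.0 in × 0.0254 = 0.3556 m
6.38 m (already m)
54.0 ft × 0.3048 = 16.4592 m
Combined: 0.711 + 0.3556 + 6.38 + 16.4592 = 23.9058 m
In yd: 23.9058 / 0.9144 = 26.1437 yd

26.1 yd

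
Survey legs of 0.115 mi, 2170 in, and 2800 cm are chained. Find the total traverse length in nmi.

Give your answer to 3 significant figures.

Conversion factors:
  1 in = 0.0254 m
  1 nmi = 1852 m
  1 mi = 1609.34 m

0.115 mi × 1609.34 → 185.074 m
2170 in × 0.0254 → 55.118 m
2800 cm × 0.01 → 28 m
Sum: 185.074 + 55.118 + 28 = 268.192 m
In nmi: 268.192 / 1852 = 0.144812 nmi

0.145 nmi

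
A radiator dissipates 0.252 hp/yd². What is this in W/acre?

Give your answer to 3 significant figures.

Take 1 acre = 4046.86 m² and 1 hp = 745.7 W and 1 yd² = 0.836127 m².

9.10×10⁵ W/acre

0.252 hp/yd² × 745.7 W/hp ÷ 0.836127 m²/yd² = 224.746 W/m²
224.746 W/m² × 4046.86 m²/acre = 909516 W/acre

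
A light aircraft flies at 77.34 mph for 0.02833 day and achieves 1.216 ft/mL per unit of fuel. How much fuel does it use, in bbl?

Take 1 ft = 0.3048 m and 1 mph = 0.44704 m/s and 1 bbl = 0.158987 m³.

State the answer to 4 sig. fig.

77.34 mph → 34.5741 m/s
0.02833 day → 2447.71 s
d = v × t = 34.5741 × 2447.71 = 84627.4 m
1.216 ft/mL → 370637 m/m³
V = d / (distance per unit fuel) = 84627.4 / 370637 = 0.22833 m³
In bbl: 0.22833 / 0.158987 = 1.43616 bbl

1.436 bbl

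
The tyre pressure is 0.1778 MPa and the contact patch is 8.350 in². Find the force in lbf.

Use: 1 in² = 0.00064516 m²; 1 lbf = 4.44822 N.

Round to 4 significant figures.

215.3 lbf

0.1778 MPa × 1000000 → 177800 Pa
8.350 in² × 0.00064516 → 0.00538709 m²
F = P × A = 177800 Pa × 0.00538709 m² = 957.825 N
957.825 N ÷ (4.44822 N/lbf) = 215.328 lbf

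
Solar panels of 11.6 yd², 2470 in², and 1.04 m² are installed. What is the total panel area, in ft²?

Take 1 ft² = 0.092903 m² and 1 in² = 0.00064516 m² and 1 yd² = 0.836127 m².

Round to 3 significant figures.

133 ft²

11.6 yd² × 0.836127 = 9.69907 m²
2470 in² × 0.00064516 = 1.59355 m²
1.04 m² (already m²)
Total: 9.69907 + 1.59355 + 1.04 = 12.3326 m²
In ft²: 12.3326 / 0.092903 = 132.747 ft²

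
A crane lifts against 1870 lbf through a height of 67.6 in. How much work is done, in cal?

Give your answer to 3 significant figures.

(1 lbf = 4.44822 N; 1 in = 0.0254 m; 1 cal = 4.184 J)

3410 cal

1870 lbf × 4.44822 → 8318.17 N
67.6 in × 0.0254 → 1.71704 m
W = F × d = 8318.17 N × 1.71704 m = 14282.6 J
14282.6 J ÷ (4.184 J/cal) = 3413.62 cal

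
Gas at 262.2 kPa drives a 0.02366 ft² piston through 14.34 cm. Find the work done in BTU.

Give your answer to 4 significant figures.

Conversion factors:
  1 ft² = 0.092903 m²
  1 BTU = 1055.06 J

0.07833 BTU

262.2 kPa → 262200 Pa
0.02366 ft² → 0.00219808 m²
F = P × A = 262200 × 0.00219808 = 576.337 N
14.34 cm → 0.1434 m
W = F × d = 576.337 × 0.1434 = 82.6467 J
In BTU: 82.6467 / 1055.06 = 0.0783336 BTU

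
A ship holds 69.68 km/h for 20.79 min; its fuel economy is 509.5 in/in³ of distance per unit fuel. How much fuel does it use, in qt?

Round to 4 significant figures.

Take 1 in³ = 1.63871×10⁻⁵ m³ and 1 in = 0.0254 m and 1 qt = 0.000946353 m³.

69.68 km/h → 19.3556 m/s
20.79 min → 1247.4 s
d = v × t = 19.3556 × 1247.4 = 24144.2 m
509.5 in/in³ → 789725 m/m³
V = d / (distance per unit fuel) = 24144.2 / 789725 = 0.0305729 m³
In qt: 0.0305729 / 0.000946353 = 32.306 qt

32.31 qt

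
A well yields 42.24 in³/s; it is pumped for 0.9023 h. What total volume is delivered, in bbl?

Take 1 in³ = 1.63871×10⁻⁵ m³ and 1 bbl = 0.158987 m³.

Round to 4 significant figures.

42.24 in³/s → 6.92191×10⁻⁴ m³/s
0.9023 h → 3248.28 s
V = Q × t = 6.92191×10⁻⁴ × 3248.28 = 2.24843 m³
In bbl: 2.24843 / 0.158987 = 14.1422 bbl

14.14 bbl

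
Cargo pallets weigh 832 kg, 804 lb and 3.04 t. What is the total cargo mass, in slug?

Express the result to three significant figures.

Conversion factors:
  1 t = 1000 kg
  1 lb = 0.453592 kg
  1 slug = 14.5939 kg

290 slug

832 kg (already kg)
804 lb × 0.453592 = 364.688 kg
3.04 t × 1000 = 3040 kg
Sum: 832 + 364.688 + 3040 = 4236.69 kg
In slug: 4236.69 / 14.5939 = 290.306 slug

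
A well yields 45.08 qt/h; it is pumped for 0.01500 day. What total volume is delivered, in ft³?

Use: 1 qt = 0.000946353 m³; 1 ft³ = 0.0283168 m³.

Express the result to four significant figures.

45.08 qt/h → 1.18504×10⁻⁵ m³/s
0.01500 day → 1296 s
V = Q × t = 1.18504×10⁻⁵ × 1296 = 0.0153581 m³
In ft³: 0.0153581 / 0.0283168 = 0.542367 ft³

0.5424 ft³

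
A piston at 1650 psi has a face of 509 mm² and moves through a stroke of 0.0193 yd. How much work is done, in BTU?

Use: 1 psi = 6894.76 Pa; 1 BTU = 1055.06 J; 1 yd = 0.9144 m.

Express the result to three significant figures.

1650 psi → 1.13764×10⁷ Pa
509 mm² → 5.09×10⁻⁴ m²
F = P × A = 1.13764×10⁷ × 5.09×10⁻⁴ = 5790.59 N
0.0193 yd → 0.0176479 m
W = F × d = 5790.59 × 0.0176479 = 102.192 J
In BTU: 102.192 / 1055.06 = 0.0968589 BTU

0.0969 BTU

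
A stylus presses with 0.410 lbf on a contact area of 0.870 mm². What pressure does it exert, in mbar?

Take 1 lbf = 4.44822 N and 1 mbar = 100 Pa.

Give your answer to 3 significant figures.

0.410 lbf × 4.44822 = 1.82377 N
0.870 mm² × 10⁻⁶ = 8.7×10⁻⁷ m²
P = F / A = 1.82377 N / 8.7×10⁻⁷ m² = 2.09629×10⁶ Pa
2.09629×10⁶ Pa ÷ (100 Pa/mbar) = 20962.9 mbar

2.10×10⁴ mbar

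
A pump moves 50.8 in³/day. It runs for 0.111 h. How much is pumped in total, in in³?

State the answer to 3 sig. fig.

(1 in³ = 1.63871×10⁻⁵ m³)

50.8 in³/day → 9.63501×10⁻⁹ m³/s
0.111 h → 399.6 s
V = Q × t = 9.63501×10⁻⁹ × 399.6 = 3.85015×10⁻⁶ m³
In in³: 3.85015×10⁻⁶ / 1.63871×10⁻⁵ = 0.23495 in³

0.235 in³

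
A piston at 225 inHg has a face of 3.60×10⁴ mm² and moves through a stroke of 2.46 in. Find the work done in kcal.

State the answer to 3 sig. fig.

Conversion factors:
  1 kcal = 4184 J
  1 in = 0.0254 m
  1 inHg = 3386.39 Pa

225 inHg → 761938 Pa
3.60×10⁴ mm² → 0.036 m²
F = P × A = 761938 × 0.036 = 27429.8 N
2.46 in → 0.062484 m
W = F × d = 27429.8 × 0.062484 = 1713.92 J
In kcal: 1713.92 / 4184 = 0.409637 kcal

0.410 kcal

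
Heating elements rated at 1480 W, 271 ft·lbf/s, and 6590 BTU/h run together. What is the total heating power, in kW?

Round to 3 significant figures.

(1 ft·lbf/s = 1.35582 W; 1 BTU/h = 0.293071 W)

3.78 kW

1480 W (already W)
271 ft·lbf/s × 1.35582 = 367.427 W
6590 BTU/h × 0.293071 = 1931.34 W
Sum: 1480 + 367.427 + 1931.34 = 3778.77 W
In kW: 3778.77 / 1000 = 3.77877 kW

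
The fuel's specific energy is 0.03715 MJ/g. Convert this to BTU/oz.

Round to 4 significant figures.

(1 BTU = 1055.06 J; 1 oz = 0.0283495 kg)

0.03715 MJ/g × 1000000 J/MJ ÷ 0.001 kg/g = 3.715×10⁷ J/kg
3.715×10⁷ J/kg ÷ 1055.06 J/BTU × 0.0283495 kg/oz = 998.222 BTU/oz

998.2 BTU/oz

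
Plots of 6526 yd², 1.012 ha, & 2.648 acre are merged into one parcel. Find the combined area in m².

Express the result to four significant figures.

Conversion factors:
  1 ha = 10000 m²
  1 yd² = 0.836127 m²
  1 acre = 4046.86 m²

6526 yd² × 0.836127 = 5456.56 m²
1.012 ha × 10000 = 10120 m²
2.648 acre × 4046.86 = 10716.1 m²
Combined: 5456.56 + 10120 + 10716.1 = 26292.7 m²

2.629×10⁴ m²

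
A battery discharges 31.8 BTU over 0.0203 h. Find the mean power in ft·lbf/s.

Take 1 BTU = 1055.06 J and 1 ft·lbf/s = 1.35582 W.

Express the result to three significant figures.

339 ft·lbf/s

31.8 BTU × 1055.06 → 33550.9 J
0.0203 h × 3600 → 73.08 s
P = E / t = 33550.9 J / 73.08 s = 459.098 W
459.098 W ÷ (1.35582 W/ft·lbf/s) = 338.613 ft·lbf/s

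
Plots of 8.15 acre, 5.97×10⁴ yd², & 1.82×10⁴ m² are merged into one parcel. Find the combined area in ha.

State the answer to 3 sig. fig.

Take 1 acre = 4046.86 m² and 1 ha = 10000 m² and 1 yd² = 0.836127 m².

8.15 acre × 4046.86 → 32981.9 m²
5.97×10⁴ yd² × 0.836127 → 49916.8 m²
1.82×10⁴ m² (already m²)
Total: 32981.9 + 49916.8 + 18200 = 101099 m²
In ha: 101099 / 10000 = 10.1099 ha

10.1 ha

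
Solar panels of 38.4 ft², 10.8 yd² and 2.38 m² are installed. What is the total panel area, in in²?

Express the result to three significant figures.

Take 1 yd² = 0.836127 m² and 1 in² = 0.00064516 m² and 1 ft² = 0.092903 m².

2.32×10⁴ in²

38.4 ft² × 0.092903 → 3.56748 m²
10.8 yd² × 0.836127 → 9.03017 m²
2.38 m² (already m²)
Sum: 3.56748 + 9.03017 + 2.38 = 14.9776 m²
In in²: 14.9776 / 0.00064516 = 23215.3 in²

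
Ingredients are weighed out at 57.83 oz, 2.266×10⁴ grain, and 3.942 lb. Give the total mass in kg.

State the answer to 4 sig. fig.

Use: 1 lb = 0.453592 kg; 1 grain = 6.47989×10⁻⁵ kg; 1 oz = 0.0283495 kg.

4.896 kg

57.83 oz × 0.0283495 = 1.63945 kg
2.266×10⁴ grain × 6.47989×10⁻⁵ = 1.46834 kg
3.942 lb × 0.453592 = 1.78806 kg
Combined: 1.63945 + 1.46834 + 1.78806 = 4.89585 kg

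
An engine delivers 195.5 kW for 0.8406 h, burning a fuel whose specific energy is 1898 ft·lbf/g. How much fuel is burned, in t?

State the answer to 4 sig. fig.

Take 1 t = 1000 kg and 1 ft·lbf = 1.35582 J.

195.5 kW → 195500 W
0.8406 h → 3026.16 s
E = P × t = 195500 × 3026.16 = 5.91614×10⁸ J
1898 ft·lbf/g → 2.57335×10⁶ J/kg
m = E / e_s = 5.91614×10⁸ / 2.57335×10⁶ = 229.9 kg
In t: 229.9 / 1000 = 0.2299 t

0.2299 t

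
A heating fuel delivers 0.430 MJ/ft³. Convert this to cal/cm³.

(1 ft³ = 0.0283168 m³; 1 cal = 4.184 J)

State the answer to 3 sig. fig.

0.430 MJ/ft³ × 1000000 J/MJ ÷ 0.0283168 m³/ft³ = 1.51853×10⁷ J/m³
1.51853×10⁷ J/m³ ÷ 4.184 J/cal × 10⁻⁶ m³/cm³ = 3.62937 cal/cm³

3.63 cal/cm³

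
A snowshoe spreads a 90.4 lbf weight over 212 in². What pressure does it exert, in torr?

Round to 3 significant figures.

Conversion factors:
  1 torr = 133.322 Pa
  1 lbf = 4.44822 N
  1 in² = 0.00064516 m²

22.1 torr

90.4 lbf × 4.44822 → 402.119 N
212 in² × 0.00064516 → 0.136774 m²
P = F / A = 402.119 N / 0.136774 m² = 2940.03 Pa
2940.03 Pa ÷ (133.322 Pa/torr) = 22.0521 torr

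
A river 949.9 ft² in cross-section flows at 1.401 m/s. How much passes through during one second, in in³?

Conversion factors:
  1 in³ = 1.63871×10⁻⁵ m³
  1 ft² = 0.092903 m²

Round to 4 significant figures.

7.545×10⁶ in³

949.9 ft² × 0.092903 = 88.2486 m²
V = v × A × t = 1.401 m/s × 88.2486 m² × 1 s = 123.636 m³
123.636 m³ ÷ (1.63871×10⁻⁵ m³/in³) = 7.54472×10⁶ in³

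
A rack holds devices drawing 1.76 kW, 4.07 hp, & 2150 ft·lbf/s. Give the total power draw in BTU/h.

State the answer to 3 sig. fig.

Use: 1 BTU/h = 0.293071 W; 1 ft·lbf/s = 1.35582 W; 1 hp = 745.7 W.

1.76 kW × 1000 = 1760 W
4.07 hp × 745.7 = 3035 W
2150 ft·lbf/s × 1.35582 = 2915.01 W
Combined: 1760 + 3035 + 2915.01 = 7710.01 W
In BTU/h: 7710.01 / 0.293071 = 26307.7 BTU/h

2.63×10⁴ BTU/h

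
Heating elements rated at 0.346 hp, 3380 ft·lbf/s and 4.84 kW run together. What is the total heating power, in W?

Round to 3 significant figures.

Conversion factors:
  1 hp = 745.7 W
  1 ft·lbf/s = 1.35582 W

0.346 hp × 745.7 → 258.012 W
3380 ft·lbf/s × 1.35582 → 4582.67 W
4.84 kW × 1000 → 4840 W
Combined: 258.012 + 4582.67 + 4840 = 9680.68 W

9680 W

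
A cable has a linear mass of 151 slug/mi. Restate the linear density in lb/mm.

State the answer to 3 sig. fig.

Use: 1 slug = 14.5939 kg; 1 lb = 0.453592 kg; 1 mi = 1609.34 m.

0.00302 lb/mm

151 slug/mi × 14.5939 kg/slug ÷ 1609.34 m/mi = 1.36931 kg/m
1.36931 kg/m ÷ 0.453592 kg/lb × 0.001 m/mm = 0.00301881 lb/mm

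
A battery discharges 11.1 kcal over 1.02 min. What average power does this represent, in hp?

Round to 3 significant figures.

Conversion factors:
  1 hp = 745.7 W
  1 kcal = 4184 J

1.02 hp

11.1 kcal × 4184 → 46442.4 J
1.02 min × 60 → 61.2 s
P = E / t = 46442.4 J / 61.2 s = 758.863 W
758.863 W ÷ (745.7 W/hp) = 1.01765 hp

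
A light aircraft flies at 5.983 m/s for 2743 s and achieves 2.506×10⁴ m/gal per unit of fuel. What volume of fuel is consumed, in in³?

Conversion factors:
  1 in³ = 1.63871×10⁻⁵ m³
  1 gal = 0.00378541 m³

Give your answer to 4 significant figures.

151.3 in³

d = v × t = 5.983 × 2743 = 16411.4 m
2.506×10⁴ m/gal → 6.62015×10⁶ m/m³
V = d / (distance per unit fuel) = 16411.4 / 6.62015×10⁶ = 0.00247901 m³
In in³: 0.00247901 / 1.63871×10⁻⁵ = 151.278 in³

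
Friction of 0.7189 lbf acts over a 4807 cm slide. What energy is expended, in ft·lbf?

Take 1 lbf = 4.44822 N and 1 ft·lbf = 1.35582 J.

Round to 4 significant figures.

113.4 ft·lbf

0.7189 lbf × 4.44822 → 3.19783 N
4807 cm × 0.01 → 48.07 m
W = F × d = 3.19783 N × 48.07 m = 153.72 J
153.72 J ÷ (1.35582 J/ft·lbf) = 113.378 ft·lbf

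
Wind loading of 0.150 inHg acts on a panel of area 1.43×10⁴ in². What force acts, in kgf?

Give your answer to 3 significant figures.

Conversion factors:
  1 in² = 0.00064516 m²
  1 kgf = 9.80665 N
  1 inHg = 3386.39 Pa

0.150 inHg × 3386.39 → 507.958 Pa
1.43×10⁴ in² × 0.00064516 → 9.22579 m²
F = P × A = 507.958 Pa × 9.22579 m² = 4686.31 N
4686.31 N ÷ (9.80665 N/kgf) = 477.871 kgf

478 kgf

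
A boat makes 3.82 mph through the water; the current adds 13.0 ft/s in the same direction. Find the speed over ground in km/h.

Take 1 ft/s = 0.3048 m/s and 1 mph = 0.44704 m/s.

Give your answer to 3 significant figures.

20.4 km/h

3.82 mph × 0.44704 → 1.70769 m/s
13.0 ft/s × 0.3048 → 3.9624 m/s
Total: 1.70769 + 3.9624 = 5.67009 m/s
In km/h: 5.67009 / (1/3.6) = 20.4123 km/h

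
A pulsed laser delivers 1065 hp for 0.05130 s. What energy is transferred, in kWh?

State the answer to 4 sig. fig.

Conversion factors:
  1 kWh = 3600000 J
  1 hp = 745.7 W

1065 hp × 745.7 = 794170 W
E = P × t = 794170 W × 0.0513 s = 40740.9 J
40740.9 J ÷ (3600000 J/kWh) = 0.0113169 kWh

0.01132 kWh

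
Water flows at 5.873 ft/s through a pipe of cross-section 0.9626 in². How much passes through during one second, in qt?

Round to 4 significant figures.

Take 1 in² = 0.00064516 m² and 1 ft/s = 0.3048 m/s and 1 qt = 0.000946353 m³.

1.175 qt

5.873 ft/s × 0.3048 = 1.79009 m/s
0.9626 in² × 0.00064516 = 6.21031×10⁻⁴ m²
V = v × A × t = 1.79009 m/s × 6.21031×10⁻⁴ m² × 1 s = 0.0011117 m³
0.0011117 m³ ÷ (0.000946353 m³/qt) = 1.17472 qt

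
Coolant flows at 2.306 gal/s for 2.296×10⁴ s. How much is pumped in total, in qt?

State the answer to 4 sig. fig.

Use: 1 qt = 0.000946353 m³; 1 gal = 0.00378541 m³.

2.306 gal/s → 0.00872916 m³/s
V = Q × t = 0.00872916 × 22960 = 200.422 m³
In qt: 200.422 / 0.000946353 = 211784 qt

2.118×10⁵ qt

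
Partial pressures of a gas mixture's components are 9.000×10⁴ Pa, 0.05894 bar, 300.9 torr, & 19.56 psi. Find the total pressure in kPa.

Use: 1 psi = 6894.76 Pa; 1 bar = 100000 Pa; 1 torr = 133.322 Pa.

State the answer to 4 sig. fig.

270.9 kPa

9.000×10⁴ Pa (already Pa)
0.05894 bar × 100000 = 5894 Pa
300.9 torr × 133.322 = 40116.6 Pa
19.56 psi × 6894.76 = 134862 Pa
Combined: 90000 + 5894 + 40116.6 + 134862 = 270873 Pa
In kPa: 270873 / 1000 = 270.873 kPa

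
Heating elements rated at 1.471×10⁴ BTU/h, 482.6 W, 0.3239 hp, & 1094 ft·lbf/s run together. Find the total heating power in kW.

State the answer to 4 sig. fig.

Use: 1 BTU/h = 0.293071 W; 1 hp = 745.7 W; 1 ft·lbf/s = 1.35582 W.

6.518 kW

1.471×10⁴ BTU/h × 0.293071 = 4311.07 W
482.6 W (already W)
0.3239 hp × 745.7 = 241.532 W
1094 ft·lbf/s × 1.35582 = 1483.27 W
Sum: 4311.07 + 482.6 + 241.532 + 1483.27 = 6518.47 W
In kW: 6518.47 / 1000 = 6.51847 kW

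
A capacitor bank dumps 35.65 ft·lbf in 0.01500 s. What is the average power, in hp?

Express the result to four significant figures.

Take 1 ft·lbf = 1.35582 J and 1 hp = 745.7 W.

35.65 ft·lbf × 1.35582 → 48.335 J
P = E / t = 48.335 J / 0.015 s = 3222.33 W
3222.33 W ÷ (745.7 W/hp) = 4.32121 hp

4.321 hp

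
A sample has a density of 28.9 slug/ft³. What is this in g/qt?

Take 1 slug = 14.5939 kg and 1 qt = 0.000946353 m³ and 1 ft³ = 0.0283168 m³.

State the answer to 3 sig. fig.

1.41×10⁴ g/qt

28.9 slug/ft³ × 14.5939 kg/slug ÷ 0.0283168 m³/ft³ = 14894.5 kg/m³
14894.5 kg/m³ ÷ 0.001 kg/g × 0.000946353 m³/qt = 14095.5 g/qt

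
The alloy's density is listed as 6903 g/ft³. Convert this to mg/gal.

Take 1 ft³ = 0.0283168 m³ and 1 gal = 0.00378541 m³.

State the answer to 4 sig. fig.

6903 g/ft³ × 0.001 kg/g ÷ 0.0283168 m³/ft³ = 243.778 kg/m³
243.778 kg/m³ ÷ 10⁻⁶ kg/mg × 0.00378541 m³/gal = 922800 mg/gal

9.228×10⁵ mg/gal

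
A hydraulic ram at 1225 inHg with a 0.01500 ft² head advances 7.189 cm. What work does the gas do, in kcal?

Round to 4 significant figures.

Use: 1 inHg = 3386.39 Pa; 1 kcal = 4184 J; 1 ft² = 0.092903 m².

1225 inHg → 4.14833×10⁶ Pa
0.01500 ft² → 0.00139354 m²
F = P × A = 4.14833×10⁶ × 0.00139354 = 5780.86 N
7.189 cm → 0.07189 m
W = F × d = 5780.86 × 0.07189 = 415.586 J
In kcal: 415.586 / 4184 = 0.0993274 kcal

0.09933 kcal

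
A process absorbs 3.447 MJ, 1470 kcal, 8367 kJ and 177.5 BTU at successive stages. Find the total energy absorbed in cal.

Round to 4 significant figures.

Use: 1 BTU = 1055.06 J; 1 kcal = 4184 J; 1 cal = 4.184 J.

4.338×10⁶ cal

3.447 MJ × 1000000 → 3.447×10⁶ J
1470 kcal × 4184 → 6.15048×10⁶ J
8367 kJ × 1000 → 8.367×10⁶ J
177.5 BTU × 1055.06 → 187273 J
Combined: 3.447×10⁶ + 6.15048×10⁶ + 8.367×10⁶ + 187273 = 1.81518×10⁷ J
In cal: 1.81518×10⁷ / 4.184 = 4.33838×10⁶ cal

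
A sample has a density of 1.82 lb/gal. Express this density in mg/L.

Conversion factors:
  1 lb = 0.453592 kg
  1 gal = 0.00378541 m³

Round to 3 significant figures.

1.82 lb/gal × 0.453592 kg/lb ÷ 0.00378541 m³/gal = 218.084 kg/m³
218.084 kg/m³ ÷ 10⁻⁶ kg/mg × 0.001 m³/L = 218084 mg/L

2.18×10⁵ mg/L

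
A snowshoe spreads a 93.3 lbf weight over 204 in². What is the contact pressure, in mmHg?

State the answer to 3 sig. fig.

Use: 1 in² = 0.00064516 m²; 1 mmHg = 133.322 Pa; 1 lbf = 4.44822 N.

93.3 lbf × 4.44822 → 415.019 N
204 in² × 0.00064516 → 0.131613 m²
P = F / A = 415.019 N / 0.131613 m² = 3153.33 Pa
3153.33 Pa ÷ (133.322 Pa/mmHg) = 23.652 mmHg

23.7 mmHg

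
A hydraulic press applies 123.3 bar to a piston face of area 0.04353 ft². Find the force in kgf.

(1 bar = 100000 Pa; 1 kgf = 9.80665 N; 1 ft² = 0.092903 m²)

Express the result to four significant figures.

5085 kgf

123.3 bar × 100000 → 1.233×10⁷ Pa
0.04353 ft² × 0.092903 → 0.00404407 m²
F = P × A = 1.233×10⁷ Pa × 0.00404407 m² = 49863.4 N
49863.4 N ÷ (9.80665 N/kgf) = 5084.65 kgf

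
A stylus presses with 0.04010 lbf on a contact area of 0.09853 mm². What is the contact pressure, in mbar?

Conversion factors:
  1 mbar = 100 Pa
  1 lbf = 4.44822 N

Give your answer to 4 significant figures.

1.810×10⁴ mbar

0.04010 lbf × 4.44822 → 0.178374 N
0.09853 mm² × 10⁻⁶ → 9.853×10⁻⁸ m²
P = F / A = 0.178374 N / 9.853×10⁻⁸ m² = 1.81035×10⁶ Pa
1.81035×10⁶ Pa ÷ (100 Pa/mbar) = 18103.5 mbar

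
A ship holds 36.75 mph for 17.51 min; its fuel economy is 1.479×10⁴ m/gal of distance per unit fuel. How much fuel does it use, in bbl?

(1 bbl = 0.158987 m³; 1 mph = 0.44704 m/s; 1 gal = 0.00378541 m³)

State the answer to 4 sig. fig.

36.75 mph → 16.4287 m/s
17.51 min → 1050.6 s
d = v × t = 16.4287 × 1050.6 = 17260 m
1.479×10⁴ m/gal → 3.90711×10⁶ m/m³
V = d / (distance per unit fuel) = 17260 / 3.90711×10⁶ = 0.00441759 m³
In bbl: 0.00441759 / 0.158987 = 0.0277859 bbl

0.02779 bbl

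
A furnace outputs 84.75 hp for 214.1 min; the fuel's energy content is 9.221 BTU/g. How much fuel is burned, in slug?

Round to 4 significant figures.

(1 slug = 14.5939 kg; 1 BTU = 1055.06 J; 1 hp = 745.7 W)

5.718 slug

84.75 hp → 63198.1 W
214.1 min → 12846 s
E = P × t = 63198.1 × 12846 = 8.11843×10⁸ J
9.221 BTU/g → 9.72871×10⁶ J/kg
m = E / e_s = 8.11843×10⁸ / 9.72871×10⁶ = 83.4482 kg
In slug: 83.4482 / 14.5939 = 5.71802 slug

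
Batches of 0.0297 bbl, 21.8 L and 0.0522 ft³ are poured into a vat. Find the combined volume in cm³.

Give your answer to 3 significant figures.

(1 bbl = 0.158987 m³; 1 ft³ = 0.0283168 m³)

2.80×10⁴ cm³

0.0297 bbl × 0.158987 = 0.00472191 m³
21.8 L × 0.001 = 0.0218 m³
0.0522 ft³ × 0.0283168 = 0.00147814 m³
Total: 0.00472191 + 0.0218 + 0.00147814 = 0.028 m³
In cm³: 0.028 / 10⁻⁶ = 28000 cm³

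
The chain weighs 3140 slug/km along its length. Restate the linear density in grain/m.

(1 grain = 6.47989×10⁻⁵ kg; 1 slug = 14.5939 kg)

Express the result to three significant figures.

7.07×10⁵ grain/m

3140 slug/km × 14.5939 kg/slug ÷ 1000 m/km = 45.8248 kg/m
45.8248 kg/m ÷ 6.47989×10⁻⁵ kg/grain = 707185 grain/m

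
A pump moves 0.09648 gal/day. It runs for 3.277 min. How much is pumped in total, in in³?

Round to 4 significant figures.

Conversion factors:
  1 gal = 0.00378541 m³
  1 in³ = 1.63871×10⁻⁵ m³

0.05072 in³

0.09648 gal/day → 4.22704×10⁻⁹ m³/s
3.277 min → 196.62 s
V = Q × t = 4.22704×10⁻⁹ × 196.62 = 8.31121×10⁻⁷ m³
In in³: 8.31121×10⁻⁷ / 1.63871×10⁻⁵ = 0.050718 in³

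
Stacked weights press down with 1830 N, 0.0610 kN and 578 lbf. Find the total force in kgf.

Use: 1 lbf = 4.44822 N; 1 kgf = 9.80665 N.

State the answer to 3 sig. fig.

1830 N (already N)
0.0610 kN × 1000 = 61 N
578 lbf × 4.44822 = 2571.07 N
Sum: 1830 + 61 + 2571.07 = 4462.07 N
In kgf: 4462.07 / 9.80665 = 455.005 kgf

455 kgf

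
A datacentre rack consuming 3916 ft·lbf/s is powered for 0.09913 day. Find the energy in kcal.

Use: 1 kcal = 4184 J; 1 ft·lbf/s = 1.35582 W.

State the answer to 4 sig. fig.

1.087×10⁴ kcal

3916 ft·lbf/s × 1.35582 → 5309.39 W
0.09913 day × 86400 → 8564.83 s
E = P × t = 5309.39 W × 8564.83 s = 4.5474×10⁷ J
4.5474×10⁷ J ÷ (4184 J/kcal) = 10868.5 kcal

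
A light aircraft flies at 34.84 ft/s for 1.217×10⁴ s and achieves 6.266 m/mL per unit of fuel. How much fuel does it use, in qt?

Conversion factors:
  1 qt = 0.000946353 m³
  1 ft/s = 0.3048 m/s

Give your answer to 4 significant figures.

21.79 qt

34.84 ft/s → 10.6192 m/s
d = v × t = 10.6192 × 12170 = 129236 m
6.266 m/mL → 6.266×10⁶ m/m³
V = d / (distance per unit fuel) = 129236 / 6.266×10⁶ = 0.020625 m³
In qt: 0.020625 / 0.000946353 = 21.7942 qt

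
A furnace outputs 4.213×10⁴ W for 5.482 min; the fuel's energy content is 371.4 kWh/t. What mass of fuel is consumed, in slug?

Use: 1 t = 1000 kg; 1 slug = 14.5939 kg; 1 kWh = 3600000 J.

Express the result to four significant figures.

0.7102 slug

5.482 min → 328.92 s
E = P × t = 42130 × 328.92 = 1.38574×10⁷ J
371.4 kWh/t → 1.33704×10⁶ J/kg
m = E / e_s = 1.38574×10⁷ / 1.33704×10⁶ = 10.3642 kg
In slug: 10.3642 / 14.5939 = 0.710173 slug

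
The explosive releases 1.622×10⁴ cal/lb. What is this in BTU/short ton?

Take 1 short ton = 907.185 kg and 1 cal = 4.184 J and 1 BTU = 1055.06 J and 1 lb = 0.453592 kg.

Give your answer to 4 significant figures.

1.286×10⁵ BTU/short ton

1.622×10⁴ cal/lb × 4.184 J/cal ÷ 0.453592 kg/lb = 149616 J/kg
149616 J/kg ÷ 1055.06 J/BTU × 907.185 kg/short ton = 128646 BTU/short ton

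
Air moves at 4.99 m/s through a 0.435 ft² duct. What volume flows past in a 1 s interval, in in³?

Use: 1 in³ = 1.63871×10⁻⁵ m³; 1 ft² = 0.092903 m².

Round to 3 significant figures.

1.23×10⁴ in³

0.435 ft² × 0.092903 → 0.0404128 m²
V = v × A × t = 4.99 m/s × 0.0404128 m² × 1 s = 0.20166 m³
0.20166 m³ ÷ (1.63871×10⁻⁵ m³/in³) = 12306 in³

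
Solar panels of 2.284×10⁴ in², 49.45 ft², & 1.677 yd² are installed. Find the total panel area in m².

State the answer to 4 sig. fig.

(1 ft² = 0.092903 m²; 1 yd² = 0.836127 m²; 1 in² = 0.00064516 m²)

2.284×10⁴ in² × 0.00064516 = 14.7355 m²
49.45 ft² × 0.092903 = 4.59405 m²
1.677 yd² × 0.836127 = 1.40218 m²
Combined: 14.7355 + 4.59405 + 1.40218 = 20.7317 m²

20.73 m²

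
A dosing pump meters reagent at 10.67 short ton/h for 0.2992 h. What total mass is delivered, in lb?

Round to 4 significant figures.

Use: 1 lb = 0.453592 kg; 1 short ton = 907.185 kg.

6385 lb

10.67 short ton/h → 2.6888 kg/s
0.2992 h → 1077.12 s
m = ṁ × t = 2.6888 × 1077.12 = 2896.16 kg
In lb: 2896.16 / 0.453592 = 6384.95 lb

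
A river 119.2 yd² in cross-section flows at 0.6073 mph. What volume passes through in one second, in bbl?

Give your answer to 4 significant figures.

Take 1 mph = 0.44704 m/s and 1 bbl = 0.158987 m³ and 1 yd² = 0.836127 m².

170.2 bbl

0.6073 mph × 0.44704 = 0.271487 m/s
119.2 yd² × 0.836127 = 99.6663 m²
V = v × A × t = 0.271487 m/s × 99.6663 m² × 1 s = 27.0581 m³
27.0581 m³ ÷ (0.158987 m³/bbl) = 170.191 bbl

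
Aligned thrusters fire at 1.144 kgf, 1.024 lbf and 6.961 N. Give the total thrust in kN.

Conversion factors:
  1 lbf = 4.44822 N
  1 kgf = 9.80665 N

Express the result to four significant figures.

0.02273 kN

1.144 kgf × 9.80665 = 11.2188 N
1.024 lbf × 4.44822 = 4.55498 N
6.961 N (already N)
Combined: 11.2188 + 4.55498 + 6.961 = 22.7348 N
In kN: 22.7348 / 1000 = 0.0227348 kN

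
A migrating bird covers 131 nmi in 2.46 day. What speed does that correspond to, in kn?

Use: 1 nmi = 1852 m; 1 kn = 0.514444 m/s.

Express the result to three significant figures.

2.22 kn

131 nmi × 1852 → 242612 m
2.46 day × 86400 → 212544 s
v = d / t = 242612 m / 212544 s = 1.14147 m/s
1.14147 m/s ÷ (0.514444 m/s/kn) = 2.21884 kn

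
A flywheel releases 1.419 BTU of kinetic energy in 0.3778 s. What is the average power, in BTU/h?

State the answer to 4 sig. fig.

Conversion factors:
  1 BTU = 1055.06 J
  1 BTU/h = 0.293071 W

1.352×10⁴ BTU/h

1.419 BTU × 1055.06 → 1497.13 J
P = E / t = 1497.13 J / 0.3778 s = 3962.76 W
3962.76 W ÷ (0.293071 W/BTU/h) = 13521.5 BTU/h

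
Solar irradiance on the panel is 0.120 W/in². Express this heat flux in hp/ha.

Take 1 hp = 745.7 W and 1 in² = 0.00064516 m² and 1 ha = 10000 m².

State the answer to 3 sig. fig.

0.120 W/in² ÷ 0.00064516 m²/in² = 186 W/m²
186 W/m² ÷ 745.7 W/hp × 10000 m²/ha = 2494.3 hp/ha

2490 hp/ha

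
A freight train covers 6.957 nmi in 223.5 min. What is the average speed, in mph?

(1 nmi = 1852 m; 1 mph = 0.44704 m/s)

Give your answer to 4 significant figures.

2.149 mph

6.957 nmi × 1852 → 12884.4 m
223.5 min × 60 → 13410 s
v = d / t = 12884.4 m / 13410 s = 0.960805 m/s
0.960805 m/s ÷ (0.44704 m/s/mph) = 2.14926 mph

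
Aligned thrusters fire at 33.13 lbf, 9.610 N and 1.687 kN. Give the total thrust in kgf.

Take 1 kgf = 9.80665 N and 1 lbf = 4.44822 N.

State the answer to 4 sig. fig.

188.0 kgf

33.13 lbf × 4.44822 = 147.37 N
9.610 N (already N)
1.687 kN × 1000 = 1687 N
Combined: 147.37 + 9.61 + 1687 = 1843.98 N
In kgf: 1843.98 / 9.80665 = 188.034 kgf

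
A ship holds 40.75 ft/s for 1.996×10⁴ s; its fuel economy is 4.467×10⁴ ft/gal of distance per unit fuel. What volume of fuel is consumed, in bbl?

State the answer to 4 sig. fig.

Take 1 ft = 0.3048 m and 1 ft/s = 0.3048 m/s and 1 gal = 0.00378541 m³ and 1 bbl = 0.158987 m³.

0.4335 bbl

40.75 ft/s → 12.4206 m/s
d = v × t = 12.4206 × 19960 = 247915 m
4.467×10⁴ ft/gal → 3.59681×10⁶ m/m³
V = d / (distance per unit fuel) = 247915 / 3.59681×10⁶ = 0.0689264 m³
In bbl: 0.0689264 / 0.158987 = 0.433535 bbl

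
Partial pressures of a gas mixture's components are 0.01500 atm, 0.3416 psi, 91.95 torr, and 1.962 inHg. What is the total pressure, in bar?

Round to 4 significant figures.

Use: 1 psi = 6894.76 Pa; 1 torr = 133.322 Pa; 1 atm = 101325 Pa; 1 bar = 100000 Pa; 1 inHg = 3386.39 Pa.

0.2278 bar

0.01500 atm × 101325 → 1519.88 Pa
0.3416 psi × 6894.76 → 2355.25 Pa
91.95 torr × 133.322 → 12259 Pa
1.962 inHg × 3386.39 → 6644.1 Pa
Combined: 1519.88 + 2355.25 + 12259 + 6644.1 = 22778.2 Pa
In bar: 22778.2 / 100000 = 0.227782 bar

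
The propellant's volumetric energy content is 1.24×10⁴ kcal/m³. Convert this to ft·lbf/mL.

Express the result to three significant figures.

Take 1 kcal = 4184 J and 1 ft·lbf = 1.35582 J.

1.24×10⁴ kcal/m³ × 4184 J/kcal = 5.18816×10⁷ J/m³
5.18816×10⁷ J/m³ ÷ 1.35582 J/ft·lbf × 10⁻⁶ m³/mL = 38.2658 ft·lbf/mL

38.3 ft·lbf/mL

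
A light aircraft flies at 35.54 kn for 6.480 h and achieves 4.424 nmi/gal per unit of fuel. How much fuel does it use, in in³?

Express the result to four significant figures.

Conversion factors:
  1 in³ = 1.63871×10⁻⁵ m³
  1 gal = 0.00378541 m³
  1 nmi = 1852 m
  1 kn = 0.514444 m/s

1.203×10⁴ in³

35.54 kn → 18.2833 m/s
6.480 h → 23328 s
d = v × t = 18.2833 × 23328 = 426513 m
4.424 nmi/gal → 2.16443×10⁶ m/m³
V = d / (distance per unit fuel) = 426513 / 2.16443×10⁶ = 0.197056 m³
In in³: 0.197056 / 1.63871×10⁻⁵ = 12025.1 in³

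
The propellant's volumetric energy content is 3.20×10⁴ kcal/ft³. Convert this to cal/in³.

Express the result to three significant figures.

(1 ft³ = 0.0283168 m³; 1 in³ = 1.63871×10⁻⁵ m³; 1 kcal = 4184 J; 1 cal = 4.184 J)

3.20×10⁴ kcal/ft³ × 4184 J/kcal ÷ 0.0283168 m³/ft³ = 4.72822×10⁹ J/m³
4.72822×10⁹ J/m³ ÷ 4.184 J/cal × 1.63871×10⁻⁵ m³/in³ = 18518.6 cal/in³

1.85×10⁴ cal/in³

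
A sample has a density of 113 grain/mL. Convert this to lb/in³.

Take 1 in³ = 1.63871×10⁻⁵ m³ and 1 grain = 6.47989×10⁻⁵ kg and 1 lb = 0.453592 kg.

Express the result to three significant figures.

113 grain/mL × 6.47989×10⁻⁵ kg/grain ÷ 10⁻⁶ m³/mL = 7322.28 kg/m³
7322.28 kg/m³ ÷ 0.453592 kg/lb × 1.63871×10⁻⁵ m³/in³ = 0.264535 lb/in³

0.265 lb/in³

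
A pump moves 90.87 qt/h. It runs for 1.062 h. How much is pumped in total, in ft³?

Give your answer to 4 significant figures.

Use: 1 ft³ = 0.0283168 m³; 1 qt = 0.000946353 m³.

3.225 ft³

90.87 qt/h → 2.38875×10⁻⁵ m³/s
1.062 h → 3823.2 s
V = Q × t = 2.38875×10⁻⁵ × 3823.2 = 0.0913267 m³
In ft³: 0.0913267 / 0.0283168 = 3.22518 ft³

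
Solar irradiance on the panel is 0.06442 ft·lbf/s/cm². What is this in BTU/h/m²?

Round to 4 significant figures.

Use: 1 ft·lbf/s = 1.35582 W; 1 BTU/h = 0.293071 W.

0.06442 ft·lbf/s/cm² × 1.35582 W/ft·lbf/s ÷ 0.0001 m²/cm² = 873.419 W/m²
873.419 W/m² ÷ 0.293071 W/BTU/h = 2980.23 BTU/h/m²

2980 BTU/h/m²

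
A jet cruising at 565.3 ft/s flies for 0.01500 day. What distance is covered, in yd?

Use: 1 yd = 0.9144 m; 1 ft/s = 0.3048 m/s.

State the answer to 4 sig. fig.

2.442×10⁵ yd

565.3 ft/s × 0.3048 → 172.303 m/s
0.01500 day × 86400 → 1296 s
d = v × t = 172.303 m/s × 1296 s = 223305 m
223305 m ÷ (0.9144 m/yd) = 244209 yd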